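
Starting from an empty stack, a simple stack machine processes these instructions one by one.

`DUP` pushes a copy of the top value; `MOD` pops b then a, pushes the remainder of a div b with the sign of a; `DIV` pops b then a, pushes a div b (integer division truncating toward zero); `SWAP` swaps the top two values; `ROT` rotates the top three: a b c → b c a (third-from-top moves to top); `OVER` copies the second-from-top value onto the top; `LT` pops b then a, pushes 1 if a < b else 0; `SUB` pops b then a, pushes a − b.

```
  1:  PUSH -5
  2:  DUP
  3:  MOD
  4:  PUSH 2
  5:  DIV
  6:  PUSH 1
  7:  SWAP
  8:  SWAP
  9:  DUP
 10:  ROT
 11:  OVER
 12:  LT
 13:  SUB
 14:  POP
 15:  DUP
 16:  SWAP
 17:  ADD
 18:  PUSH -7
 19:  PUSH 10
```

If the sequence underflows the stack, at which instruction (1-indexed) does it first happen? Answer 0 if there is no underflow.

0

PUSH -5  -5
DUP      -5 -5
MOD      0
PUSH 2   0 2
DIV      0
PUSH 1   0 1
SWAP     1 0
SWAP     0 1
DUP      0 1 1
ROT      1 1 0
OVER     1 1 0 1
LT       1 1 1
SUB      1 0
POP      1
DUP      1 1
SWAP     1 1
ADD      2
PUSH -7  2 -7
PUSH 10  2 -7 10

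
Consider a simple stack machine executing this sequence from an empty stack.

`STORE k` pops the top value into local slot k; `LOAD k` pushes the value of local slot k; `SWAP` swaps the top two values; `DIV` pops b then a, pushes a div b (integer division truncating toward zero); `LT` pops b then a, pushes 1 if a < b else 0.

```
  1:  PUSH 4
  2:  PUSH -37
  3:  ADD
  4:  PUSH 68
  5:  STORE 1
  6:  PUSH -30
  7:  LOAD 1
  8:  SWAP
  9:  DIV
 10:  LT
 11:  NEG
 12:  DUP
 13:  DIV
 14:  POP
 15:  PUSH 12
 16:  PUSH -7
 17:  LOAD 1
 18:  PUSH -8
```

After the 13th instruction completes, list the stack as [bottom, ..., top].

[1]

PUSH 4   → [4]
PUSH -37 → [4, -37]
ADD      → [-33]
PUSH 68  → [-33, 68]
STORE 1  → [-33]
PUSH -30 → [-33, -30]
LOAD 1   → [-33, -30, 68]
SWAP     → [-33, 68, -30]
DIV      → [-33, -2]
LT       → [1]
NEG      → [-1]
DUP      → [-1, -1]
DIV      → [1]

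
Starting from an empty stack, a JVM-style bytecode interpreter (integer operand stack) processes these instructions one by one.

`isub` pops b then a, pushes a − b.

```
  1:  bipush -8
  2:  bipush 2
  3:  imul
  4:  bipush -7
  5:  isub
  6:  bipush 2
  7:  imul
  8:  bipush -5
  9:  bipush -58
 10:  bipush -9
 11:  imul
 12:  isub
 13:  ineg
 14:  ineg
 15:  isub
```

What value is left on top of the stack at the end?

509

bipush -8   [-8]
bipush 2    [-8, 2]
imul        [-16]
bipush -7   [-16, -7]
isub        [-9]
bipush 2    [-9, 2]
imul        [-18]
bipush -5   [-18, -5]
bipush -58  [-18, -5, -58]
bipush -9   [-18, -5, -58, -9]
imul        [-18, -5, 522]
isub        [-18, -527]
ineg        [-18, 527]
ineg        [-18, -527]
isub        [509]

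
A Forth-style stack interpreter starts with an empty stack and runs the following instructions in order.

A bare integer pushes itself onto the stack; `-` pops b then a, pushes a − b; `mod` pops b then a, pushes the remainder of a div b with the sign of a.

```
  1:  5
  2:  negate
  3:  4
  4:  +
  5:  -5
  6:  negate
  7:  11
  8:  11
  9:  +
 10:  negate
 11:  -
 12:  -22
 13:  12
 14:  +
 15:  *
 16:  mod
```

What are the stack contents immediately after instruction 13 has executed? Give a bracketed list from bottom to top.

[-1, 27, -22, 12]

5      : [5]
negate : [-5]
4      : [-5, 4]
+      : [-1]
-5     : [-1, -5]
negate : [-1, 5]
11     : [-1, 5, 11]
11     : [-1, 5, 11, 11]
+      : [-1, 5, 22]
negate : [-1, 5, -22]
-      : [-1, 27]
-22    : [-1, 27, -22]
12     : [-1, 27, -22, 12]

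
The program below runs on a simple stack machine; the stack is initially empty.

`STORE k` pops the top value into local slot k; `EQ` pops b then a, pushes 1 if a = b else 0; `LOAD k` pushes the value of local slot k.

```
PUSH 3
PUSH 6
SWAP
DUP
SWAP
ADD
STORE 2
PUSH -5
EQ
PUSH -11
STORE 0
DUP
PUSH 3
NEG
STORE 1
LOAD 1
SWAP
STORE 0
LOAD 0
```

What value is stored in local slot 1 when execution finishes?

PUSH 3   : 3
PUSH 6   : 3 6
SWAP     : 6 3
DUP      : 6 3 3
SWAP     : 6 3 3
ADD      : 6 6
STORE 2  : 6
PUSH -5  : 6 -5
EQ       : 0
PUSH -11 : 0 -11
STORE 0  : 0
DUP      : 0 0
PUSH 3   : 0 0 3
NEG      : 0 0 -3
STORE 1  : 0 0
LOAD 1   : 0 0 -3
SWAP     : 0 -3 0
STORE 0  : 0 -3
LOAD 0   : 0 -3 0

-3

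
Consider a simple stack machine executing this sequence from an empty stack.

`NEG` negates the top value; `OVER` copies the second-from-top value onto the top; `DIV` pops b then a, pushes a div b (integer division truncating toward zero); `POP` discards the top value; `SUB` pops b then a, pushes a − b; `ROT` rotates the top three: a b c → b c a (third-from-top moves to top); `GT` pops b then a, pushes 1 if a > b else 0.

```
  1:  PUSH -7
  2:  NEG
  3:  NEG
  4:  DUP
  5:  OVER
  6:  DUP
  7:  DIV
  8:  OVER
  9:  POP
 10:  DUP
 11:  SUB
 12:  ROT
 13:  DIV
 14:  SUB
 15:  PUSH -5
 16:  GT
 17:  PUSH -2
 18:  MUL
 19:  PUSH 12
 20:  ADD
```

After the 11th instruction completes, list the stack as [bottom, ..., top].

[-7, -7, 0]

PUSH -7 → -7
NEG     → 7
NEG     → -7
DUP     → -7 -7
OVER    → -7 -7 -7
DUP     → -7 -7 -7 -7
DIV     → -7 -7 1
OVER    → -7 -7 1 -7
POP     → -7 -7 1
DUP     → -7 -7 1 1
SUB     → -7 -7 0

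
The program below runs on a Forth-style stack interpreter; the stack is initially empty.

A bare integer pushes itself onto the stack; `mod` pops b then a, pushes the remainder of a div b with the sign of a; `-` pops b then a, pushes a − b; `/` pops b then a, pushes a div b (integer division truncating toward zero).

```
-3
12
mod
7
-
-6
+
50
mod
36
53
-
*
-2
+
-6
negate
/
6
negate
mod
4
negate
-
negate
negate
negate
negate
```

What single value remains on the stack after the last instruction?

-3      [-3]
12      [-3, 12]
mod     [-3]
7       [-3, 7]
-       [-10]
-6      [-10, -6]
+       [-16]
50      [-16, 50]
mod     [-16]
36      [-16, 36]
53      [-16, 36, 53]
-       [-16, -17]
*       [272]
-2      [272, -2]
+       [270]
-6      [270, -6]
negate  [270, 6]
/       [45]
6       [45, 6]
negate  [45, -6]
mod     [3]
4       [3, 4]
negate  [3, -4]
-       [7]
negate  [-7]
negate  [7]
negate  [-7]
negate  [7]

7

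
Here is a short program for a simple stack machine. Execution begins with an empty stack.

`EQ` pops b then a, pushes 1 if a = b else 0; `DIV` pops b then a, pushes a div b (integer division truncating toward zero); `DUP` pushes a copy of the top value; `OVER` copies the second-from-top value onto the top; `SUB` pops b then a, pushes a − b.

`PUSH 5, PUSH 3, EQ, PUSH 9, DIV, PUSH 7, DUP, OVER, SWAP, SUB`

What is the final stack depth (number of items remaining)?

3

PUSH 5 → 5
PUSH 3 → 5 3
EQ     → 0
PUSH 9 → 0 9
DIV    → 0
PUSH 7 → 0 7
DUP    → 0 7 7
OVER   → 0 7 7 7
SWAP   → 0 7 7 7
SUB    → 0 7 0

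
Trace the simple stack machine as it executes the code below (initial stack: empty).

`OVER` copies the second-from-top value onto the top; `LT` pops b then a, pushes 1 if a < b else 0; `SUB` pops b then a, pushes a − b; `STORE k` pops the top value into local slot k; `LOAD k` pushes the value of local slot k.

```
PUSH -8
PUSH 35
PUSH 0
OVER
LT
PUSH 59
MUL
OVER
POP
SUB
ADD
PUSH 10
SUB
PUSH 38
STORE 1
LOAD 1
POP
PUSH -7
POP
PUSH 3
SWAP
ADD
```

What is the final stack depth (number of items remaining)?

PUSH -8 -> [-8]
PUSH 35 -> [-8, 35]
PUSH 0  -> [-8, 35, 0]
OVER    -> [-8, 35, 0, 35]
LT      -> [-8, 35, 1]
PUSH 59 -> [-8, 35, 1, 59]
MUL     -> [-8, 35, 59]
OVER    -> [-8, 35, 59, 35]
POP     -> [-8, 35, 59]
SUB     -> [-8, -24]
ADD     -> [-32]
PUSH 10 -> [-32, 10]
SUB     -> [-42]
PUSH 38 -> [-42, 38]
STORE 1 -> [-42]
LOAD 1  -> [-42, 38]
POP     -> [-42]
PUSH -7 -> [-42, -7]
POP     -> [-42]
PUSH 3  -> [-42, 3]
SWAP    -> [3, -42]
ADD     -> [-39]

1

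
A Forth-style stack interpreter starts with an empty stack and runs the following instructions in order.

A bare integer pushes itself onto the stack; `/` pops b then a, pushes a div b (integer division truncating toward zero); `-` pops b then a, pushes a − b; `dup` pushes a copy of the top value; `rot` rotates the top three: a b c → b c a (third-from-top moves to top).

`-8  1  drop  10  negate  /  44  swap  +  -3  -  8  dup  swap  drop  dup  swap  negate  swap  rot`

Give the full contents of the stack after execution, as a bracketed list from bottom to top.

-8     : -8
1      : -8 1
drop   : -8
10     : -8 10
negate : -8 -10
/      : 0
44     : 0 44
swap   : 44 0
+      : 44
-3     : 44 -3
-      : 47
8      : 47 8
dup    : 47 8 8
swap   : 47 8 8
drop   : 47 8
dup    : 47 8 8
swap   : 47 8 8
negate : 47 8 -8
swap   : 47 -8 8
rot    : -8 8 47

[-8, 8, 47]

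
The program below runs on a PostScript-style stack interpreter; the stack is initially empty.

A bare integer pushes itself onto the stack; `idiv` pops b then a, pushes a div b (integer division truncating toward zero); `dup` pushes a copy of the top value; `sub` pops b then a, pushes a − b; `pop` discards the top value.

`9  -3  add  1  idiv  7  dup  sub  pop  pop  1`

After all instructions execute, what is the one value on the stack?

1

9    : 9
-3   : 9 -3
add  : 6
1    : 6 1
idiv : 6
7    : 6 7
dup  : 6 7 7
sub  : 6 0
pop  : 6
pop  : (empty)
1    : 1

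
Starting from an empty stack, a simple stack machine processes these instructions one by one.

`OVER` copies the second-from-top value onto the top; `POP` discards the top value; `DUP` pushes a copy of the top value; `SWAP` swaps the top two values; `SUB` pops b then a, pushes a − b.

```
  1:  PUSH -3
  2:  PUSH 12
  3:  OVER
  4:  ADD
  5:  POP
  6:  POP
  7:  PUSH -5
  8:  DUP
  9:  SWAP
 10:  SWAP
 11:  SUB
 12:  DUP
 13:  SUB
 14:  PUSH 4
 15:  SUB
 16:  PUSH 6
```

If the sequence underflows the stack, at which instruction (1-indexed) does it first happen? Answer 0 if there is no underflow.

PUSH -3 : -3
PUSH 12 : -3 12
OVER    : -3 12 -3
ADD     : -3 9
POP     : -3
POP     : (empty)
PUSH -5 : -5
DUP     : -5 -5
SWAP    : -5 -5
SWAP    : -5 -5
SUB     : 0
DUP     : 0 0
SUB     : 0
PUSH 4  : 0 4
SUB     : -4
PUSH 6  : -4 6

0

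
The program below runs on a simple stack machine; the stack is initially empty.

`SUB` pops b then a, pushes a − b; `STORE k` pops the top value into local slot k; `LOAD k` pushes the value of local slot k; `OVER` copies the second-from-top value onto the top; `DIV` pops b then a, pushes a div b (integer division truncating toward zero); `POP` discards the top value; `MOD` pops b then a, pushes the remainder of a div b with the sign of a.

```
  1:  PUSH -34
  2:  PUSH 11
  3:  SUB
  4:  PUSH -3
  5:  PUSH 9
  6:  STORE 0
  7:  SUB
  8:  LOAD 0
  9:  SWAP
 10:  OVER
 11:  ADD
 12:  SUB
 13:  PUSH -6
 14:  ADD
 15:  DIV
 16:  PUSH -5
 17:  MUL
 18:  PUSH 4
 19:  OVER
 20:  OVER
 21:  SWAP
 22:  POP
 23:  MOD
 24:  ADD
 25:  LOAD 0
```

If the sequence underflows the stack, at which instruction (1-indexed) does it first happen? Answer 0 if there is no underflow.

15

PUSH -34  -34
PUSH 11   -34 11
SUB       -45
PUSH -3   -45 -3
PUSH 9    -45 -3 9
STORE 0   -45 -3
SUB       -42
LOAD 0    -42 9
SWAP      9 -42
OVER      9 -42 9
ADD       9 -33
SUB       42
PUSH -6   42 -6
ADD       36
DIV  — needs 2 operands, stack has 1 → underflow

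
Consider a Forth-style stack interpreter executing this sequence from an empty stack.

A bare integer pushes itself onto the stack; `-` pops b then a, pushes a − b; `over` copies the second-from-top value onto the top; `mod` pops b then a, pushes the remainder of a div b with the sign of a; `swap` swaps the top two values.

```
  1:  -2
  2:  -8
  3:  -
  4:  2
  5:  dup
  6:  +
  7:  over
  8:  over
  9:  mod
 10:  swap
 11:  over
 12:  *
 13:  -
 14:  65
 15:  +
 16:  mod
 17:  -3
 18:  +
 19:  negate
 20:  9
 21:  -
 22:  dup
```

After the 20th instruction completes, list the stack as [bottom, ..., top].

-2     -> -2
-8     -> -2 -8
-      -> 6
2      -> 6 2
dup    -> 6 2 2
+      -> 6 4
over   -> 6 4 6
over   -> 6 4 6 4
mod    -> 6 4 2
swap   -> 6 2 4
over   -> 6 2 4 2
*      -> 6 2 8
-      -> 6 -6
65     -> 6 -6 65
+      -> 6 59
mod    -> 6
-3     -> 6 -3
+      -> 3
negate -> -3
9      -> -3 9

[-3, 9]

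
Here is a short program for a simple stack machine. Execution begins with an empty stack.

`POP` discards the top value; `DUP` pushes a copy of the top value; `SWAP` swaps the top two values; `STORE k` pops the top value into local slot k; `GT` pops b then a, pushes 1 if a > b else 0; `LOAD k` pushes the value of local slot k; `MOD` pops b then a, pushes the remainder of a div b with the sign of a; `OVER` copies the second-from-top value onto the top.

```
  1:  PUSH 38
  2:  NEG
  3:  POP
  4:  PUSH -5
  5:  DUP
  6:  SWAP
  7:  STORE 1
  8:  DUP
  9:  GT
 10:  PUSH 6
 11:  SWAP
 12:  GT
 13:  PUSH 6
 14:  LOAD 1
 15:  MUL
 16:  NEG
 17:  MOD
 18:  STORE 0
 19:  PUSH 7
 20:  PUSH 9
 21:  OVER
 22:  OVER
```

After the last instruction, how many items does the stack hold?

4

PUSH 38 → [38]
NEG     → [-38]
POP     → []
PUSH -5 → [-5]
DUP     → [-5, -5]
SWAP    → [-5, -5]
STORE 1 → [-5]
DUP     → [-5, -5]
GT      → [0]
PUSH 6  → [0, 6]
SWAP    → [6, 0]
GT      → [1]
PUSH 6  → [1, 6]
LOAD 1  → [1, 6, -5]
MUL     → [1, -30]
NEG     → [1, 30]
MOD     → [1]
STORE 0 → []
PUSH 7  → [7]
PUSH 9  → [7, 9]
OVER    → [7, 9, 7]
OVER    → [7, 9, 7, 9]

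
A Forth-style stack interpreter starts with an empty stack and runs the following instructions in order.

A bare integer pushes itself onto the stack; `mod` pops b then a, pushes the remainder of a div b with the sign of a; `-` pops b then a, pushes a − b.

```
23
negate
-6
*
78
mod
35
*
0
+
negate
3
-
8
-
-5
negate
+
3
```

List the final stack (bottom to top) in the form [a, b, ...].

23      [23]
negate  [-23]
-6      [-23, -6]
*       [138]
78      [138, 78]
mod     [60]
35      [60, 35]
*       [2100]
0       [2100, 0]
+       [2100]
negate  [-2100]
3       [-2100, 3]
-       [-2103]
8       [-2103, 8]
-       [-2111]
-5      [-2111, -5]
negate  [-2111, 5]
+       [-2106]
3       [-2106, 3]

[-2106, 3]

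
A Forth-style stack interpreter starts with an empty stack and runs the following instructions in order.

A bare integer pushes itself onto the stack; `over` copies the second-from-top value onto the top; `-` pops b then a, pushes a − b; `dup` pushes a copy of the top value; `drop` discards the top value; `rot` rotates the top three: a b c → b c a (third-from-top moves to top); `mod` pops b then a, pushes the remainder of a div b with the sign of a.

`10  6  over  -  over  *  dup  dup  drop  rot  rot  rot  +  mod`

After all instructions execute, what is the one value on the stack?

10

10   → 10
6    → 10 6
over → 10 6 10
-    → 10 -4
over → 10 -4 10
*    → 10 -40
dup  → 10 -40 -40
dup  → 10 -40 -40 -40
drop → 10 -40 -40
rot  → -40 -40 10
rot  → -40 10 -40
rot  → 10 -40 -40
+    → 10 -80
mod  → 10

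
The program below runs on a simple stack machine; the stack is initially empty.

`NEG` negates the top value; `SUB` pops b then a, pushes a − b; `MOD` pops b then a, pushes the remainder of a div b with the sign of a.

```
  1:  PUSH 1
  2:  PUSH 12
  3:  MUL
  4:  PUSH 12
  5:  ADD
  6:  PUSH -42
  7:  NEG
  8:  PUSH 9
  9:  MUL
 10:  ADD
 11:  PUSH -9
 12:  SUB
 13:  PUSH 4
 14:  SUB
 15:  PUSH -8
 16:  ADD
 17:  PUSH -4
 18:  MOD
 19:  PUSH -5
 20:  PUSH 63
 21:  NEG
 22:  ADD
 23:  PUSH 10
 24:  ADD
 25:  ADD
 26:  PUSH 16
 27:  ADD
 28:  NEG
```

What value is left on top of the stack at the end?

39

PUSH 1   : 1
PUSH 12  : 1 12
MUL      : 12
PUSH 12  : 12 12
ADD      : 24
PUSH -42 : 24 -42
NEG      : 24 42
PUSH 9   : 24 42 9
MUL      : 24 378
ADD      : 402
PUSH -9  : 402 -9
SUB      : 411
PUSH 4   : 411 4
SUB      : 407
PUSH -8  : 407 -8
ADD      : 399
PUSH -4  : 399 -4
MOD      : 3
PUSH -5  : 3 -5
PUSH 63  : 3 -5 63
NEG      : 3 -5 -63
ADD      : 3 -68
PUSH 10  : 3 -68 10
ADD      : 3 -58
ADD      : -55
PUSH 16  : -55 16
ADD      : -39
NEG      : 39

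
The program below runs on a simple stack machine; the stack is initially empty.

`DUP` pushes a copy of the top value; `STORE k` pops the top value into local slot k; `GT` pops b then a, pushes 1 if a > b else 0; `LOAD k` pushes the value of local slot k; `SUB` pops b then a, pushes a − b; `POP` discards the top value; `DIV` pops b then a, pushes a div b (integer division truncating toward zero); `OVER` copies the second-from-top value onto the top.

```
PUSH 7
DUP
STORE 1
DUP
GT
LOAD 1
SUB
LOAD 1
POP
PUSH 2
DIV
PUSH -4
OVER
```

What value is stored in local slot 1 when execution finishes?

PUSH 7  -> [7]
DUP     -> [7, 7]
STORE 1 -> [7]
DUP     -> [7, 7]
GT      -> [0]
LOAD 1  -> [0, 7]
SUB     -> [-7]
LOAD 1  -> [-7, 7]
POP     -> [-7]
PUSH 2  -> [-7, 2]
DIV     -> [-3]
PUSH -4 -> [-3, -4]
OVER    -> [-3, -4, -3]

7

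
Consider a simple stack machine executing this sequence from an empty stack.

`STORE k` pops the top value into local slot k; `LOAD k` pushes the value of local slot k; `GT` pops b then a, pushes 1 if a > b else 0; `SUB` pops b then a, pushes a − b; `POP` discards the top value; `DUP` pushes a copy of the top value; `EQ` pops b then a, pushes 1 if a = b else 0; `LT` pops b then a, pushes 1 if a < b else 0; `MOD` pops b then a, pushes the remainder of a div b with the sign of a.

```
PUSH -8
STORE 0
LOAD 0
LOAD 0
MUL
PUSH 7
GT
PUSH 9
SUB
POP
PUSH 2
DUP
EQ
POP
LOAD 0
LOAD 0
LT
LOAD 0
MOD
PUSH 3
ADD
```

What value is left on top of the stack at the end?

3

PUSH -8 → -8
STORE 0 → (empty)
LOAD 0  → -8
LOAD 0  → -8 -8
MUL     → 64
PUSH 7  → 64 7
GT      → 1
PUSH 9  → 1 9
SUB     → -8
POP     → (empty)
PUSH 2  → 2
DUP     → 2 2
EQ      → 1
POP     → (empty)
LOAD 0  → -8
LOAD 0  → -8 -8
LT      → 0
LOAD 0  → 0 -8
MOD     → 0
PUSH 3  → 0 3
ADD     → 3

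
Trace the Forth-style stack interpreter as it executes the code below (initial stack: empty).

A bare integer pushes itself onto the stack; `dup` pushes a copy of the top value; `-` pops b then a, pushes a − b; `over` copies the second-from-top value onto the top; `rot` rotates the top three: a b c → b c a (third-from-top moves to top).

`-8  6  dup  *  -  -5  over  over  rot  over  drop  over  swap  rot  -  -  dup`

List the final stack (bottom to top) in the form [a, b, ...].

[-44, -44, -5, -5]

-8    [-8]
6     [-8, 6]
dup   [-8, 6, 6]
*     [-8, 36]
-     [-44]
-5    [-44, -5]
over  [-44, -5, -44]
over  [-44, -5, -44, -5]
rot   [-44, -44, -5, -5]
over  [-44, -44, -5, -5, -5]
drop  [-44, -44, -5, -5]
over  [-44, -44, -5, -5, -5]
swap  [-44, -44, -5, -5, -5]
rot   [-44, -44, -5, -5, -5]
-     [-44, -44, -5, 0]
-     [-44, -44, -5]
dup   [-44, -44, -5, -5]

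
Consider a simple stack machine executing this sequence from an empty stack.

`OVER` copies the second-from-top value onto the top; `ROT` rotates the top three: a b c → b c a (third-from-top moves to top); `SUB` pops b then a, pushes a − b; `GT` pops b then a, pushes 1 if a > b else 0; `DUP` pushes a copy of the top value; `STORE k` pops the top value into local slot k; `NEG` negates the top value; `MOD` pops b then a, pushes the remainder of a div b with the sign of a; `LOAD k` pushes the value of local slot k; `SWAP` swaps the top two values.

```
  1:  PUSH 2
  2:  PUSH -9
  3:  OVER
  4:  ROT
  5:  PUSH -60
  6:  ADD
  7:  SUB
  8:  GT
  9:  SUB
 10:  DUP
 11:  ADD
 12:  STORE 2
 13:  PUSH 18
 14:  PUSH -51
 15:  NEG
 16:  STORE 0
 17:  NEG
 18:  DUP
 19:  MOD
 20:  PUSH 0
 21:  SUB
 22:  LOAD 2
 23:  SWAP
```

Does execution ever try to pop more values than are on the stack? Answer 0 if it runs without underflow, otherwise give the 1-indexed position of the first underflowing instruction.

9

PUSH 2    [2]
PUSH -9   [2, -9]
OVER      [2, -9, 2]
ROT       [-9, 2, 2]
PUSH -60  [-9, 2, 2, -60]
ADD       [-9, 2, -58]
SUB       [-9, 60]
GT        [0]
SUB  — needs 2 operands, stack has 1 → underflow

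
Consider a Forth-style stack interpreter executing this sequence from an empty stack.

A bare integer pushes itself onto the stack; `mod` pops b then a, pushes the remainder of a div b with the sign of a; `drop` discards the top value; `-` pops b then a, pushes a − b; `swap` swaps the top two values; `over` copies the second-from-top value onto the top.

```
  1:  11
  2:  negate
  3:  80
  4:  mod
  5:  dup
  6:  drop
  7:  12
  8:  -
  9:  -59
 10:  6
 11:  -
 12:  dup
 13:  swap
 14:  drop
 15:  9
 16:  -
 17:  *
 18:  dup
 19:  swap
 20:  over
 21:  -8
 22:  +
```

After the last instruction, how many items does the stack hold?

3

11     -> [11]
negate -> [-11]
80     -> [-11, 80]
mod    -> [-11]
dup    -> [-11, -11]
drop   -> [-11]
12     -> [-11, 12]
-      -> [-23]
-59    -> [-23, -59]
6      -> [-23, -59, 6]
-      -> [-23, -65]
dup    -> [-23, -65, -65]
swap   -> [-23, -65, -65]
drop   -> [-23, -65]
9      -> [-23, -65, 9]
-      -> [-23, -74]
*      -> [1702]
dup    -> [1702, 1702]
swap   -> [1702, 1702]
over   -> [1702, 1702, 1702]
-8     -> [1702, 1702, 1702, -8]
+      -> [1702, 1702, 1694]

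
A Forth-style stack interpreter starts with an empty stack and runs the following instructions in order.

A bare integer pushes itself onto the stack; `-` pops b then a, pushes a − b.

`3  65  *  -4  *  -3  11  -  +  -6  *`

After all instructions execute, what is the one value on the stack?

4764

3  : 3
65 : 3 65
*  : 195
-4 : 195 -4
*  : -780
-3 : -780 -3
11 : -780 -3 11
-  : -780 -14
+  : -794
-6 : -794 -6
*  : 4764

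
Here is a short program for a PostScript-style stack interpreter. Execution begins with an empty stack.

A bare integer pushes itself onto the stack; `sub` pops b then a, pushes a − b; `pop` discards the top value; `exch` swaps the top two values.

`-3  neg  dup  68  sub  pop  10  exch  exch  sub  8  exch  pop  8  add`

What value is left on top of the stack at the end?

-3   → -3
neg  → 3
dup  → 3 3
68   → 3 3 68
sub  → 3 -65
pop  → 3
10   → 3 10
exch → 10 3
exch → 3 10
sub  → -7
8    → -7 8
exch → 8 -7
pop  → 8
8    → 8 8
add  → 16

16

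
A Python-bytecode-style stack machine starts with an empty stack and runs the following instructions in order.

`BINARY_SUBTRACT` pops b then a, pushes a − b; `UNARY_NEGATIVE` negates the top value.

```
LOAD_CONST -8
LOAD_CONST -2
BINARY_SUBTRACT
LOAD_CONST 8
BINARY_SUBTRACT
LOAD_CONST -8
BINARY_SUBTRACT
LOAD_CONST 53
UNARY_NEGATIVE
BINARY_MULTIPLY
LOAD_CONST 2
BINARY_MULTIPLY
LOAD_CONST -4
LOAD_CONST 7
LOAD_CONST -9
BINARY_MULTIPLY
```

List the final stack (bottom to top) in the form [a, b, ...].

[636, -4, -63]

LOAD_CONST -8   → -8
LOAD_CONST -2   → -8 -2
BINARY_SUBTRACT → -6
LOAD_CONST 8    → -6 8
BINARY_SUBTRACT → -14
LOAD_CONST -8   → -14 -8
BINARY_SUBTRACT → -6
LOAD_CONST 53   → -6 53
UNARY_NEGATIVE  → -6 -53
BINARY_MULTIPLY → 318
LOAD_CONST 2    → 318 2
BINARY_MULTIPLY → 636
LOAD_CONST -4   → 636 -4
LOAD_CONST 7    → 636 -4 7
LOAD_CONST -9   → 636 -4 7 -9
BINARY_MULTIPLY → 636 -4 -63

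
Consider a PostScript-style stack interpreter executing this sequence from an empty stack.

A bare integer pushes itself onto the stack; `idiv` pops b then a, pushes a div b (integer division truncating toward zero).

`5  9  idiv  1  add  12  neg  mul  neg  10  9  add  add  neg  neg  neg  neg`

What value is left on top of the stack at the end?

31

5    -> [5]
9    -> [5, 9]
idiv -> [0]
1    -> [0, 1]
add  -> [1]
12   -> [1, 12]
neg  -> [1, -12]
mul  -> [-12]
neg  -> [12]
10   -> [12, 10]
9    -> [12, 10, 9]
add  -> [12, 19]
add  -> [31]
neg  -> [-31]
neg  -> [31]
neg  -> [-31]
neg  -> [31]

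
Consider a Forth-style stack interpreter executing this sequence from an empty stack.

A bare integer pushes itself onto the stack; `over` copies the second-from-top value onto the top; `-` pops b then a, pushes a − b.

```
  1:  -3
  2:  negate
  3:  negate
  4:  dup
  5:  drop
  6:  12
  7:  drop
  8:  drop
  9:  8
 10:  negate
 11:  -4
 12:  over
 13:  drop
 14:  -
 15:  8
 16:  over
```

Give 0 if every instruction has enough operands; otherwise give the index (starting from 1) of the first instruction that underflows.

-3     -> -3
negate -> 3
negate -> -3
dup    -> -3 -3
drop   -> -3
12     -> -3 12
drop   -> -3
drop   -> (empty)
8      -> 8
negate -> -8
-4     -> -8 -4
over   -> -8 -4 -8
drop   -> -8 -4
-      -> -4
8      -> -4 8
over   -> -4 8 -4

0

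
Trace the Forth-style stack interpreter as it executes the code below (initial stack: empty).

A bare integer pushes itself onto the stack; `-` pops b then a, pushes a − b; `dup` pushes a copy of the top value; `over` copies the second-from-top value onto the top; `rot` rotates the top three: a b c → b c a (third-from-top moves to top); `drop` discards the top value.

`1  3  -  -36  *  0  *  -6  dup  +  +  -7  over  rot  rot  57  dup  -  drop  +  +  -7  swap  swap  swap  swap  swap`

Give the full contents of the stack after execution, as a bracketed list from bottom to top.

[-7, -31]

1     1
3     1 3
-     -2
-36   -2 -36
*     72
0     72 0
*     0
-6    0 -6
dup   0 -6 -6
+     0 -12
+     -12
-7    -12 -7
over  -12 -7 -12
rot   -7 -12 -12
rot   -12 -12 -7
57    -12 -12 -7 57
dup   -12 -12 -7 57 57
-     -12 -12 -7 0
drop  -12 -12 -7
+     -12 -19
+     -31
-7    -31 -7
swap  -7 -31
swap  -31 -7
swap  -7 -31
swap  -31 -7
swap  -7 -31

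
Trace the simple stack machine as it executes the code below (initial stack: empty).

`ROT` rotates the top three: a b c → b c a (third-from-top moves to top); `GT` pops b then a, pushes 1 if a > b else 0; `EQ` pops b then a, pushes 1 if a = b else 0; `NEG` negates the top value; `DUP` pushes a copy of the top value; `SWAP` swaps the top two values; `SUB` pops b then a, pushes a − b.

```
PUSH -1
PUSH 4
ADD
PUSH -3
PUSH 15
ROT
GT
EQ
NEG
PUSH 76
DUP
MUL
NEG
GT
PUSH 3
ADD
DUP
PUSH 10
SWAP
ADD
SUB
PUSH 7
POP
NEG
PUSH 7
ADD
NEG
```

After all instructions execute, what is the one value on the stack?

-17

PUSH -1 → -1
PUSH 4  → -1 4
ADD     → 3
PUSH -3 → 3 -3
PUSH 15 → 3 -3 15
ROT     → -3 15 3
GT      → -3 1
EQ      → 0
NEG     → 0
PUSH 76 → 0 76
DUP     → 0 76 76
MUL     → 0 5776
NEG     → 0 -5776
GT      → 1
PUSH 3  → 1 3
ADD     → 4
DUP     → 4 4
PUSH 10 → 4 4 10
SWAP    → 4 10 4
ADD     → 4 14
SUB     → -10
PUSH 7  → -10 7
POP     → -10
NEG     → 10
PUSH 7  → 10 7
ADD     → 17
NEG     → -17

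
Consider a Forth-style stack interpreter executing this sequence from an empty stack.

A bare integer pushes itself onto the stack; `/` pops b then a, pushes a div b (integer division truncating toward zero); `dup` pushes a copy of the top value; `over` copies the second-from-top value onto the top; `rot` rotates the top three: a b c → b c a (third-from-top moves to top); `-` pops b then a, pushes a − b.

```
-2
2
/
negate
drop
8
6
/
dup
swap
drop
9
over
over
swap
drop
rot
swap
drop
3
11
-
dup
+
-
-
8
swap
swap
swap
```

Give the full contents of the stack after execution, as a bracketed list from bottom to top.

-2     -> [-2]
2      -> [-2, 2]
/      -> [-1]
negate -> [1]
drop   -> []
8      -> [8]
6      -> [8, 6]
/      -> [1]
dup    -> [1, 1]
swap   -> [1, 1]
drop   -> [1]
9      -> [1, 9]
over   -> [1, 9, 1]
over   -> [1, 9, 1, 9]
swap   -> [1, 9, 9, 1]
drop   -> [1, 9, 9]
rot    -> [9, 9, 1]
swap   -> [9, 1, 9]
drop   -> [9, 1]
3      -> [9, 1, 3]
11     -> [9, 1, 3, 11]
-      -> [9, 1, -8]
dup    -> [9, 1, -8, -8]
+      -> [9, 1, -16]
-      -> [9, 17]
-      -> [-8]
8      -> [-8, 8]
swap   -> [8, -8]
swap   -> [-8, 8]
swap   -> [8, -8]

[8, -8]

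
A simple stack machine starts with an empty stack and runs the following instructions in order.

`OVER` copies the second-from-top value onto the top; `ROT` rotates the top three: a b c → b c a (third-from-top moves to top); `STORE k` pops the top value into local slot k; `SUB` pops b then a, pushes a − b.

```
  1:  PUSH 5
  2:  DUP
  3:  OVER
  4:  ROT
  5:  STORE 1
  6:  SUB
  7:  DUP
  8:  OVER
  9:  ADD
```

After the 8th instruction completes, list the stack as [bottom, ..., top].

PUSH 5  : [5]
DUP     : [5, 5]
OVER    : [5, 5, 5]
ROT     : [5, 5, 5]
STORE 1 : [5, 5]
SUB     : [0]
DUP     : [0, 0]
OVER    : [0, 0, 0]

[0, 0, 0]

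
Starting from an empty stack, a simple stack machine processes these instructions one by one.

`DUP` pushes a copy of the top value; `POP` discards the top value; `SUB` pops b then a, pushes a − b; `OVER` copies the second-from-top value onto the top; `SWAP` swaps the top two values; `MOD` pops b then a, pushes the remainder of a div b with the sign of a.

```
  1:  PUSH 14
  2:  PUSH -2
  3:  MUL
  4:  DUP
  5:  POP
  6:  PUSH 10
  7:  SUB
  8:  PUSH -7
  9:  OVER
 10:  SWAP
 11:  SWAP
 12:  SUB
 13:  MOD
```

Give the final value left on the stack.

-7

PUSH 14  14
PUSH -2  14 -2
MUL      -28
DUP      -28 -28
POP      -28
PUSH 10  -28 10
SUB      -38
PUSH -7  -38 -7
OVER     -38 -7 -38
SWAP     -38 -38 -7
SWAP     -38 -7 -38
SUB      -38 31
MOD      -7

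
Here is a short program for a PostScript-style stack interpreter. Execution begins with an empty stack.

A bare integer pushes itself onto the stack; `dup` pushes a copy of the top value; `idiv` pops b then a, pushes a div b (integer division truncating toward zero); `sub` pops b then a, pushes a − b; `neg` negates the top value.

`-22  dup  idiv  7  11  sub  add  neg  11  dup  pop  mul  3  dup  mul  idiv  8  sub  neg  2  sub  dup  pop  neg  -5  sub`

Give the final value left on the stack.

-22   -22
dup   -22 -22
idiv  1
7     1 7
11    1 7 11
sub   1 -4
add   -3
neg   3
11    3 11
dup   3 11 11
pop   3 11
mul   33
3     33 3
dup   33 3 3
mul   33 9
idiv  3
8     3 8
sub   -5
neg   5
2     5 2
sub   3
dup   3 3
pop   3
neg   -3
-5    -3 -5
sub   2

2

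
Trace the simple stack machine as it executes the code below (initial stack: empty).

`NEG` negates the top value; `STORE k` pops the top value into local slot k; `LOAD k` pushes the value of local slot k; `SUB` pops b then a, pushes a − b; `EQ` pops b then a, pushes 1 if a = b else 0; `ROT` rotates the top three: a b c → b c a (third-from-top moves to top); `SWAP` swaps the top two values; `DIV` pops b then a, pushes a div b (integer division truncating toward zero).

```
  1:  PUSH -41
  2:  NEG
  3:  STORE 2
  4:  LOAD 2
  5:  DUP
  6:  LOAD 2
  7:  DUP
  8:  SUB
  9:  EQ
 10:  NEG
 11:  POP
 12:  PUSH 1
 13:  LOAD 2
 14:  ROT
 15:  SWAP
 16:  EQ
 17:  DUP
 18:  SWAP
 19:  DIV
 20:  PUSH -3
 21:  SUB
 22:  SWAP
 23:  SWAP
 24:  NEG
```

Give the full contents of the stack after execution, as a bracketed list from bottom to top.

[1, -4]

PUSH -41  -41
NEG       41
STORE 2   (empty)
LOAD 2    41
DUP       41 41
LOAD 2    41 41 41
DUP       41 41 41 41
SUB       41 41 0
EQ        41 0
NEG       41 0
POP       41
PUSH 1    41 1
LOAD 2    41 1 41
ROT       1 41 41
SWAP      1 41 41
EQ        1 1
DUP       1 1 1
SWAP      1 1 1
DIV       1 1
PUSH -3   1 1 -3
SUB       1 4
SWAP      4 1
SWAP      1 4
NEG       1 -4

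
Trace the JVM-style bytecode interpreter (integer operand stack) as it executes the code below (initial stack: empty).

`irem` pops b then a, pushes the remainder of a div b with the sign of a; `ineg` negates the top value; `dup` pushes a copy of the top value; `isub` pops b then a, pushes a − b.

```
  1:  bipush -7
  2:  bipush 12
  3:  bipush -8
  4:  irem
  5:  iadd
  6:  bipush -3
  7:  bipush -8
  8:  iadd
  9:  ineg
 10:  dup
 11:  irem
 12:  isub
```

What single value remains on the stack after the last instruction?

-3

bipush -7  [-7]
bipush 12  [-7, 12]
bipush -8  [-7, 12, -8]
irem       [-7, 4]
iadd       [-3]
bipush -3  [-3, -3]
bipush -8  [-3, -3, -8]
iadd       [-3, -11]
ineg       [-3, 11]
dup        [-3, 11, 11]
irem       [-3, 0]
isub       [-3]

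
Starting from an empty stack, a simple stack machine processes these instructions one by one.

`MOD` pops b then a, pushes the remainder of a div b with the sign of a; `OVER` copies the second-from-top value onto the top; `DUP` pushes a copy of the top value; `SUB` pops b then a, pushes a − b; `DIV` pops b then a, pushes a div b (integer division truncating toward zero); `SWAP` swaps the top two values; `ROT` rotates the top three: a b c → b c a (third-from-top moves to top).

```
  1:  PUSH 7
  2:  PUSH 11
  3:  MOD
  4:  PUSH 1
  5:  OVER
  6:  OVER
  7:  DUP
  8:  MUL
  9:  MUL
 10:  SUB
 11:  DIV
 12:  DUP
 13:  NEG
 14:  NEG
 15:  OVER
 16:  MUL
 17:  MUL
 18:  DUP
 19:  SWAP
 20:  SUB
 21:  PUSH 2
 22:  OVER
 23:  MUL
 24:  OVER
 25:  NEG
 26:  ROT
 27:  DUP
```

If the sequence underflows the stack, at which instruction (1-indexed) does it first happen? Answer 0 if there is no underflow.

0

PUSH 7  : [7]
PUSH 11 : [7, 11]
MOD     : [7]
PUSH 1  : [7, 1]
OVER    : [7, 1, 7]
OVER    : [7, 1, 7, 1]
DUP     : [7, 1, 7, 1, 1]
MUL     : [7, 1, 7, 1]
MUL     : [7, 1, 7]
SUB     : [7, -6]
DIV     : [-1]
DUP     : [-1, -1]
NEG     : [-1, 1]
NEG     : [-1, -1]
OVER    : [-1, -1, -1]
MUL     : [-1, 1]
MUL     : [-1]
DUP     : [-1, -1]
SWAP    : [-1, -1]
SUB     : [0]
PUSH 2  : [0, 2]
OVER    : [0, 2, 0]
MUL     : [0, 0]
OVER    : [0, 0, 0]
NEG     : [0, 0, 0]
ROT     : [0, 0, 0]
DUP     : [0, 0, 0, 0]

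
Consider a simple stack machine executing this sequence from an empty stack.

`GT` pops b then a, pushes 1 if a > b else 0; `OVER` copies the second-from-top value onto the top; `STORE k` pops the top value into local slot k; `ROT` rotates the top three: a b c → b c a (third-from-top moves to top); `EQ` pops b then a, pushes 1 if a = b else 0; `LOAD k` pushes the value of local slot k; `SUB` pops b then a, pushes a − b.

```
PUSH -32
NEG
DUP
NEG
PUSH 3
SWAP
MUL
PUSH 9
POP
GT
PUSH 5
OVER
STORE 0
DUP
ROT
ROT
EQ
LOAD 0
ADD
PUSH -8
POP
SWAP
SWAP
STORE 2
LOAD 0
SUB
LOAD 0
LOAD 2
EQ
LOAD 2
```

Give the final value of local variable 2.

1

PUSH -32 → -32
NEG      → 32
DUP      → 32 32
NEG      → 32 -32
PUSH 3   → 32 -32 3
SWAP     → 32 3 -32
MUL      → 32 -96
PUSH 9   → 32 -96 9
POP      → 32 -96
GT       → 1
PUSH 5   → 1 5
OVER     → 1 5 1
STORE 0  → 1 5
DUP      → 1 5 5
ROT      → 5 5 1
ROT      → 5 1 5
EQ       → 5 0
LOAD 0   → 5 0 1
ADD      → 5 1
PUSH -8  → 5 1 -8
POP      → 5 1
SWAP     → 1 5
SWAP     → 5 1
STORE 2  → 5
LOAD 0   → 5 1
SUB      → 4
LOAD 0   → 4 1
LOAD 2   → 4 1 1
EQ       → 4 1
LOAD 2   → 4 1 1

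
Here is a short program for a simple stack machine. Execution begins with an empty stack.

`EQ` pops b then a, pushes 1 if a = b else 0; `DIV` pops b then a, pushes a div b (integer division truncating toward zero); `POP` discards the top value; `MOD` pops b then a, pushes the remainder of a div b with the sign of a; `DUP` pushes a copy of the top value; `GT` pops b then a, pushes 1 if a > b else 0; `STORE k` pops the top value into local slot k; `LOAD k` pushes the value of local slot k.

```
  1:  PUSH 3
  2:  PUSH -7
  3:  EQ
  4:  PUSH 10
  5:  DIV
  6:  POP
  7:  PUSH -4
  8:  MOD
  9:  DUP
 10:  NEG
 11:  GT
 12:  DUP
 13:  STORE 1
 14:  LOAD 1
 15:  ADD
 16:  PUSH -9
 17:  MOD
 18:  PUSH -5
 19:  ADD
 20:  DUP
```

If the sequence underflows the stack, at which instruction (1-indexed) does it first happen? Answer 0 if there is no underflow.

8

PUSH 3  → 3
PUSH -7 → 3 -7
EQ      → 0
PUSH 10 → 0 10
DIV     → 0
POP     → (empty)
PUSH -4 → -4
MOD  — needs 2 operands, stack has 1 → underflow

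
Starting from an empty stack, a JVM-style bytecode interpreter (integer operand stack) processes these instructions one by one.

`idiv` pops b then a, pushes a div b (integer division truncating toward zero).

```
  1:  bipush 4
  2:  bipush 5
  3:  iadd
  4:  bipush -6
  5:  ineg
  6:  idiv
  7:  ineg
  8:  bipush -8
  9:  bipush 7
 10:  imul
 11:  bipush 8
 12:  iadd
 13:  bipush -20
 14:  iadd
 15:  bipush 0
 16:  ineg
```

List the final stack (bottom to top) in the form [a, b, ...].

bipush 4   -> 4
bipush 5   -> 4 5
iadd       -> 9
bipush -6  -> 9 -6
ineg       -> 9 6
idiv       -> 1
ineg       -> -1
bipush -8  -> -1 -8
bipush 7   -> -1 -8 7
imul       -> -1 -56
bipush 8   -> -1 -56 8
iadd       -> -1 -48
bipush -20 -> -1 -48 -20
iadd       -> -1 -68
bipush 0   -> -1 -68 0
ineg       -> -1 -68 0

[-1, -68, 0]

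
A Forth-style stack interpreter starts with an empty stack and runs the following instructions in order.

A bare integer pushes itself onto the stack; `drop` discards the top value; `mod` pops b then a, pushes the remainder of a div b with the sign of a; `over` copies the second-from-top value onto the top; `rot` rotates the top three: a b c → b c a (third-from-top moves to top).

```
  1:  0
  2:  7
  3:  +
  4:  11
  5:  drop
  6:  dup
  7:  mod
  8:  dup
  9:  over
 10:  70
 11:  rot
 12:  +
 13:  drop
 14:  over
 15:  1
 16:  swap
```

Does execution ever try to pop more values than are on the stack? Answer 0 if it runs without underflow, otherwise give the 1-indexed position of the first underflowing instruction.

0

0    -> [0]
7    -> [0, 7]
+    -> [7]
11   -> [7, 11]
drop -> [7]
dup  -> [7, 7]
mod  -> [0]
dup  -> [0, 0]
over -> [0, 0, 0]
70   -> [0, 0, 0, 70]
rot  -> [0, 0, 70, 0]
+    -> [0, 0, 70]
drop -> [0, 0]
over -> [0, 0, 0]
1    -> [0, 0, 0, 1]
swap -> [0, 0, 1, 0]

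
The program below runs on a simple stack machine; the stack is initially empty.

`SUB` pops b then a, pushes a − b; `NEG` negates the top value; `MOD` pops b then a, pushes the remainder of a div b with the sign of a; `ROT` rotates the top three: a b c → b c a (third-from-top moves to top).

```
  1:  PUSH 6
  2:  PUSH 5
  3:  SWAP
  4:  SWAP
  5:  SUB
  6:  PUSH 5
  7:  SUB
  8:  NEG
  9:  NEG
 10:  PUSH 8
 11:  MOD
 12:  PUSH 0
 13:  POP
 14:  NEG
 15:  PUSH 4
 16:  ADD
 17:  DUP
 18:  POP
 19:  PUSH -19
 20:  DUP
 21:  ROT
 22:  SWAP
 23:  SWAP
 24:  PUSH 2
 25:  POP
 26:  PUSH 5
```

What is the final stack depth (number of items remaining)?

PUSH 6   : 6
PUSH 5   : 6 5
SWAP     : 5 6
SWAP     : 6 5
SUB      : 1
PUSH 5   : 1 5
SUB      : -4
NEG      : 4
NEG      : -4
PUSH 8   : -4 8
MOD      : -4
PUSH 0   : -4 0
POP      : -4
NEG      : 4
PUSH 4   : 4 4
ADD      : 8
DUP      : 8 8
POP      : 8
PUSH -19 : 8 -19
DUP      : 8 -19 -19
ROT      : -19 -19 8
SWAP     : -19 8 -19
SWAP     : -19 -19 8
PUSH 2   : -19 -19 8 2
POP      : -19 -19 8
PUSH 5   : -19 -19 8 5

4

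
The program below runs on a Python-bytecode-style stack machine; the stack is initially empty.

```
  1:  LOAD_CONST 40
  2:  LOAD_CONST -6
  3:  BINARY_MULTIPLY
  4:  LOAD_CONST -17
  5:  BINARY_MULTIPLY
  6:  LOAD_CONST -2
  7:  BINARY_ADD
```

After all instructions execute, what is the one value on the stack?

4078

LOAD_CONST 40   : [40]
LOAD_CONST -6   : [40, -6]
BINARY_MULTIPLY : [-240]
LOAD_CONST -17  : [-240, -17]
BINARY_MULTIPLY : [4080]
LOAD_CONST -2   : [4080, -2]
BINARY_ADD      : [4078]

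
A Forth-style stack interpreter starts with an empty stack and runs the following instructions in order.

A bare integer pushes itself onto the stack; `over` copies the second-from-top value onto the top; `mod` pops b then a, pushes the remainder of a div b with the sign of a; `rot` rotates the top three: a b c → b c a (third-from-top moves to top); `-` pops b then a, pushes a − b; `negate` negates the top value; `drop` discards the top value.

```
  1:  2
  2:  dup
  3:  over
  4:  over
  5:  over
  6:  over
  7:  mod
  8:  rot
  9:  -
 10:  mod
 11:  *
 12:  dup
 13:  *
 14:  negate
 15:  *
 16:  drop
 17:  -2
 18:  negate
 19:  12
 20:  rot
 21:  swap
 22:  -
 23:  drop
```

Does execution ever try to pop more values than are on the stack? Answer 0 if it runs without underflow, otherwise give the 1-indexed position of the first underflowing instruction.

20

2      : [2]
dup    : [2, 2]
over   : [2, 2, 2]
over   : [2, 2, 2, 2]
over   : [2, 2, 2, 2, 2]
over   : [2, 2, 2, 2, 2, 2]
mod    : [2, 2, 2, 2, 0]
rot    : [2, 2, 2, 0, 2]
-      : [2, 2, 2, -2]
mod    : [2, 2, 0]
*      : [2, 0]
dup    : [2, 0, 0]
*      : [2, 0]
negate : [2, 0]
*      : [0]
drop   : []
-2     : [-2]
negate : [2]
12     : [2, 12]
rot  — needs 3 operands, stack has 2 → underflow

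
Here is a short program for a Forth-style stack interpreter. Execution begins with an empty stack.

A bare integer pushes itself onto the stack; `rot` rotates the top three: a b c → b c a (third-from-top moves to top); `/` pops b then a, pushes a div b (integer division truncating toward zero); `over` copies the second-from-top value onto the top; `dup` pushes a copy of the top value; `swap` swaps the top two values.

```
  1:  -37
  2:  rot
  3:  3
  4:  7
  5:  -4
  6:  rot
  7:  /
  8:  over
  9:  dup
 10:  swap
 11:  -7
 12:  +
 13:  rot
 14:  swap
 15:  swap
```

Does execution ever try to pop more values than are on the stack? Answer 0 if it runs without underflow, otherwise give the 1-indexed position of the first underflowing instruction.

-37 → -37
rot  — needs 3 operands, stack has 1 → underflow

2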